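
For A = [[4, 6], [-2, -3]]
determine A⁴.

[[4, 6], [-2, -3]]

A² = A (a projection; rank 1, trace 1), so A⁴ = A.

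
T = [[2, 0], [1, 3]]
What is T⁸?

tr T = 5 and det T = 6, so the characteristic polynomial is λ² − (5)λ + (6) with roots 3 and 2.
Eigenvectors give P = [[0, −1], [1, 1]] with P⁻¹ = [[1, 1], [−1, 0]], and T = P·diag(3, 2)·P⁻¹.
Then T⁸ = P·diag(6561, 256)·P⁻¹ = [[0, −256], [6561, 256]] · [[1, 1], [−1, 0]] = [[256, 0], [6305, 6561]].

[[256, 0], [6305, 6561]]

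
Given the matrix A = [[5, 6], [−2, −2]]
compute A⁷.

tr A = 3 and det A = 2, so the characteristic polynomial is λ² − (3)λ + (2) with roots 2 and 1.
Eigenvectors give P = [[−2, −3], [1, 2]] with P⁻¹ = [[−2, −3], [1, 2]], and A = P·diag(2, 1)·P⁻¹.
Then A⁷ = P·diag(128, 1)·P⁻¹ = [[−256, −3], [128, 2]] · [[−2, −3], [1, 2]] = [[509, 762], [−254, −380]].

[[509, 762], [−254, −380]]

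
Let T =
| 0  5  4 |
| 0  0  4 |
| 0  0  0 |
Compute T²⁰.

[[0, 0, 0], [0, 0, 0], [0, 0, 0]]

T is strictly triangular, hence nilpotent: T³ = 0, so T²⁰ = 0.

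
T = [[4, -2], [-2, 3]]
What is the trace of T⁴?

961

T² = [[20, -14], [-14, 13]]
T³ = [[108, -82], [-82, 67]]
T⁴ = [[596, -462], [-462, 365]]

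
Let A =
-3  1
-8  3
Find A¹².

A² = I (check: tr A = 0 and det A = -1), so A¹² = I since 12 is even.

[[1, 0], [0, 1]]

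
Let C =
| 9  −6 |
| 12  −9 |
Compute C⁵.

tr C = 0 and det C = −9, so the characteristic polynomial is λ² − (0)λ + (−9) with roots −3 and 3.
Eigenvectors give P = [[1, 1], [2, 1]] with P⁻¹ = [[−1, 1], [2, −1]], and C = P·diag(−3, 3)·P⁻¹.
Then C⁵ = P·diag(−243, 243)·P⁻¹ = [[−243, 243], [−486, 243]] · [[−1, 1], [2, −1]] = [[729, −486], [972, −729]].

[[729, −486], [972, −729]]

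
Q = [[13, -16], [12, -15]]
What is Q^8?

tr Q = -2 and det Q = -3, so the characteristic polynomial is λ² − (-2)λ + (-3) with roots -3 and 1.
Eigenvectors give P = [[1, 4], [1, 3]] with P⁻¹ = [[-3, 4], [1, -1]], and Q = P·diag(-3, 1)·P⁻¹.
Then Q^8 = P·diag(6561, 1)·P⁻¹ = [[6561, 4], [6561, 3]] · [[-3, 4], [1, -1]] = [[-19679, 26240], [-19680, 26241]].

[[-19679, 26240], [-19680, 26241]]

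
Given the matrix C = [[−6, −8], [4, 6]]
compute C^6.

tr C = 0 and det C = −4, so the characteristic polynomial is λ² − (0)λ + (−4) with roots −2 and 2.
Eigenvectors give P = [[−2, −1], [1, 1]] with P⁻¹ = [[−1, −1], [1, 2]], and C = P·diag(−2, 2)·P⁻¹.
Then C^6 = P·diag(64, 64)·P⁻¹ = [[−128, −64], [64, 64]] · [[−1, −1], [1, 2]] = [[64, 0], [0, 64]].

[[64, 0], [0, 64]]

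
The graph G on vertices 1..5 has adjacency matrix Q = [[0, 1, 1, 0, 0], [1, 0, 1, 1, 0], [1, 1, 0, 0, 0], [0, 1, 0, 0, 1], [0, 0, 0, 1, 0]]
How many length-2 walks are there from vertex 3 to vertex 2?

The number of length-2 walks from vertex 3 to vertex 2 is entry (3,2) of Q², where Q is the adjacency matrix.
Q² = [[2, 1, 1, 1, 0], [1, 3, 1, 0, 1], [1, 1, 2, 1, 0], [1, 0, 1, 2, 0], [0, 1, 0, 0, 1]]

1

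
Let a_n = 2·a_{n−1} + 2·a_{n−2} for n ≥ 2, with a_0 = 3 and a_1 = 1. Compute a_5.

140

With companion matrix B = [[2, 2], [1, 0]], [a_n, a_{n−1}]ᵀ = B·[a_{n−1}, a_{n−2}]ᵀ, so [a_5, a_4]ᵀ = B⁴·[a_1, a_0]ᵀ.
B⁴ = [[44, 32], [16, 12]], giving [a_5, a_4]ᵀ = [[140], [52]].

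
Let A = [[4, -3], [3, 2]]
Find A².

[[7, -18], [18, -5]]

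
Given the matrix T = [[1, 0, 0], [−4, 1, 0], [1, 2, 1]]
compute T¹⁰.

T = I + N where N = [[0, 0, 0], [−4, 0, 0], [1, 2, 0]] is strictly lower-triangular, so N³ = 0.
(I + N)¹⁰ = I + 10·N + 45·N² = [[1, 0, 0], [−40, 1, 0], [−350, 20, 1]].

[[1, 0, 0], [−40, 1, 0], [−350, 20, 1]]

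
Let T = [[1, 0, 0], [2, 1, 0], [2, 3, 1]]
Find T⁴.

T = I + N where N = [[0, 0, 0], [2, 0, 0], [2, 3, 0]] is strictly lower-triangular, so N³ = 0.
(I + N)⁴ = I + 4·N + 6·N² = [[1, 0, 0], [8, 1, 0], [44, 12, 1]].

[[1, 0, 0], [8, 1, 0], [44, 12, 1]]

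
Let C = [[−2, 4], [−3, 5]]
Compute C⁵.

tr C = 3 and det C = 2, so the characteristic polynomial is λ² − (3)λ + (2) with roots 2 and 1.
Eigenvectors give P = [[1, 4], [1, 3]] with P⁻¹ = [[−3, 4], [1, −1]], and C = P·diag(2, 1)·P⁻¹.
Then C⁵ = P·diag(32, 1)·P⁻¹ = [[32, 4], [32, 3]] · [[−3, 4], [1, −1]] = [[−92, 124], [−93, 125]].

[[−92, 124], [−93, 125]]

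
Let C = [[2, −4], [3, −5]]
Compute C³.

[[20, −28], [21, −29]]

tr C = −3 and det C = 2, so the characteristic polynomial is λ² − (−3)λ + (2) with roots −2 and −1.
Eigenvectors give P = [[−1, 4], [−1, 3]] with P⁻¹ = [[3, −4], [1, −1]], and C = P·diag(−2, −1)·P⁻¹.
Then C³ = P·diag(−8, −1)·P⁻¹ = [[8, −4], [8, −3]] · [[3, −4], [1, −1]] = [[20, −28], [21, −29]].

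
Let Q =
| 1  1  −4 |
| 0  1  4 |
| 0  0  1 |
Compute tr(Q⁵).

Q = I + N where N = [[0, 1, −4], [0, 0, 4], [0, 0, 0]] is strictly upper-triangular, so N³ = 0.
(I + N)⁵ = I + 5·N + 10·N² = [[1, 5, 20], [0, 1, 20], [0, 0, 1]].

3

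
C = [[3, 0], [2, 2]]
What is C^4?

C^2 = [[9, 0], [10, 4]]
C^3 = [[27, 0], [38, 8]]
C^4 = [[81, 0], [130, 16]]

[[81, 0], [130, 16]]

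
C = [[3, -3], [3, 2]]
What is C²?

[[0, -15], [15, -5]]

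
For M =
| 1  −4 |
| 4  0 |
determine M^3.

M^2 = [[−15, −4], [4, −16]]
M^3 = [[−31, 60], [−60, −16]]

[[−31, 60], [−60, −16]]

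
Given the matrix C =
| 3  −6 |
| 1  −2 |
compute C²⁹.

[[3, −6], [1, −2]]

C² = C (a projection; rank 1, trace 1), so C²⁹ = C.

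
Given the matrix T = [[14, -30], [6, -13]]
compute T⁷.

tr T = 1 and det T = -2, so the characteristic polynomial is λ² − (1)λ + (-2) with roots 2 and -1.
Eigenvectors give P = [[5, -2], [2, -1]] with P⁻¹ = [[1, -2], [2, -5]], and T = P·diag(2, -1)·P⁻¹.
Then T⁷ = P·diag(128, -1)·P⁻¹ = [[640, 2], [256, 1]] · [[1, -2], [2, -5]] = [[644, -1290], [258, -517]].

[[644, -1290], [258, -517]]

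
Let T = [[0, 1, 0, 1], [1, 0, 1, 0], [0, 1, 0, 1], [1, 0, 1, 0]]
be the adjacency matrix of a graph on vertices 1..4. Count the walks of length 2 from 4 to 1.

0

The number of length-2 walks from vertex 4 to vertex 1 is entry (4,1) of T², where T is the adjacency matrix.
T² = [[2, 0, 2, 0], [0, 2, 0, 2], [2, 0, 2, 0], [0, 2, 0, 2]]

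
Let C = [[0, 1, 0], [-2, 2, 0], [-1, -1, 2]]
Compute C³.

C² = [[-2, 2, 0], [-4, 2, 0], [0, -5, 4]]
C³ = [[-4, 2, 0], [-4, 0, 0], [6, -14, 8]]

[[-4, 2, 0], [-4, 0, 0], [6, -14, 8]]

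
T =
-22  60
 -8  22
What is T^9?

[[-5632, 15360], [-2048, 5632]]

tr T = 0 and det T = -4, so the characteristic polynomial is λ² − (0)λ + (-4) with roots 2 and -2.
Eigenvectors give P = [[-5, 3], [-2, 1]] with P⁻¹ = [[1, -3], [2, -5]], and T = P·diag(2, -2)·P⁻¹.
Then T^9 = P·diag(512, -512)·P⁻¹ = [[-2560, -1536], [-1024, -512]] · [[1, -3], [2, -5]] = [[-5632, 15360], [-2048, 5632]].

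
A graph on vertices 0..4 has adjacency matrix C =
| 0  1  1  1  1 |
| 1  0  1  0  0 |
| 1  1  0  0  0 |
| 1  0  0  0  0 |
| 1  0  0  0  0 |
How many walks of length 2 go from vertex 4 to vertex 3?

The number of length-2 walks from vertex 4 to vertex 3 is entry (4,3) of C^2, where C is the adjacency matrix.
C^2 = [[4, 1, 1, 0, 0], [1, 2, 1, 1, 1], [1, 1, 2, 1, 1], [0, 1, 1, 1, 1], [0, 1, 1, 1, 1]]

1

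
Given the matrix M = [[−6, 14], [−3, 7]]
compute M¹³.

[[−6, 14], [−3, 7]]

M² = M (a projection; rank 1, trace 1), so M¹³ = M.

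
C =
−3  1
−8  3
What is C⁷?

[[−3, 1], [−8, 3]]

C² = I (check: tr C = 0 and det C = −1), so C⁷ = C since 7 is odd.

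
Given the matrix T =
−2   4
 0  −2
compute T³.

T² = [[4, −16], [0, 4]]
T³ = [[−8, 48], [0, −8]]

[[−8, 48], [0, −8]]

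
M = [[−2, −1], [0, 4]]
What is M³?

M² = [[4, −2], [0, 16]]
M³ = [[−8, −12], [0, 64]]

[[−8, −12], [0, 64]]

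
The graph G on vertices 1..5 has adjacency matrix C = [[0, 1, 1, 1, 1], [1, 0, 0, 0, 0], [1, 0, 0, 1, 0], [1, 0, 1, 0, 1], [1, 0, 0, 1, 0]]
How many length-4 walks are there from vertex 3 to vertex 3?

11

The number of length-4 walks from vertex 3 to vertex 3 is entry (3,3) of C^4, where C is the adjacency matrix.
C^2 = [[4, 0, 1, 2, 1], [0, 1, 1, 1, 1], [1, 1, 2, 1, 2], [2, 1, 1, 3, 1], [1, 1, 2, 1, 2]]
C^3 = [[4, 4, 6, 6, 6], [4, 0, 1, 2, 1], [6, 1, 2, 5, 2], [6, 2, 5, 4, 5], [6, 1, 2, 5, 2]]
C^4 = [[22, 4, 10, 16, 10], [4, 4, 6, 6, 6], [10, 6, 11, 10, 11], [16, 6, 10, 16, 10], [10, 6, 11, 10, 11]]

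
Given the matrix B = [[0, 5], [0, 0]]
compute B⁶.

[[0, 0], [0, 0]]

B is strictly triangular, hence nilpotent: B² = 0, so B⁶ = 0.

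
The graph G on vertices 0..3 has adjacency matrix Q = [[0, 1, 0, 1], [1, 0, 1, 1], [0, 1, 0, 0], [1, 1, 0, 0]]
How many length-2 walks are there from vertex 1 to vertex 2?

The number of length-2 walks from vertex 1 to vertex 2 is entry (1,2) of Q^2, where Q is the adjacency matrix.
Q^2 = [[2, 1, 1, 1], [1, 3, 0, 1], [1, 0, 1, 1], [1, 1, 1, 2]]

0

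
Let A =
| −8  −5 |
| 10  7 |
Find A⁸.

[[12866, 6305], [−12610, −6049]]

tr A = −1 and det A = −6, so the characteristic polynomial is λ² − (−1)λ + (−6) with roots 2 and −3.
Eigenvectors give P = [[−1, 1], [2, −1]] with P⁻¹ = [[1, 1], [2, 1]], and A = P·diag(2, −3)·P⁻¹.
Then A⁸ = P·diag(256, 6561)·P⁻¹ = [[−256, 6561], [512, −6561]] · [[1, 1], [2, 1]] = [[12866, 6305], [−12610, −6049]].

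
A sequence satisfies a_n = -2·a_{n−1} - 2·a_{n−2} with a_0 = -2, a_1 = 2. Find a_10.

With companion matrix T = [[-2, -2], [1, 0]], [a_n, a_{n−1}]ᵀ = T·[a_{n−1}, a_{n−2}]ᵀ, so [a_10, a_9]ᵀ = T⁹·[a_1, a_0]ᵀ.
T⁹ = [[-32, -32], [16, 0]], giving [a_10, a_9]ᵀ = [[0], [32]].

0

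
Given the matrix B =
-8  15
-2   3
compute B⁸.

[[38086, -94575], [12610, -31269]]

tr B = -5 and det B = 6, so the characteristic polynomial is λ² − (-5)λ + (6) with roots -3 and -2.
Eigenvectors give P = [[3, -5], [1, -2]] with P⁻¹ = [[2, -5], [1, -3]], and B = P·diag(-3, -2)·P⁻¹.
Then B⁸ = P·diag(6561, 256)·P⁻¹ = [[19683, -1280], [6561, -512]] · [[2, -5], [1, -3]] = [[38086, -94575], [12610, -31269]].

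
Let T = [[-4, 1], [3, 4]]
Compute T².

[[19, 0], [0, 19]]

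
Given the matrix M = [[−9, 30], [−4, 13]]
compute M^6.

[[−3639, 10920], [−1456, 4369]]

tr M = 4 and det M = 3, so the characteristic polynomial is λ² − (4)λ + (3) with roots 3 and 1.
Eigenvectors give P = [[−5, 3], [−2, 1]] with P⁻¹ = [[1, −3], [2, −5]], and M = P·diag(3, 1)·P⁻¹.
Then M^6 = P·diag(729, 1)·P⁻¹ = [[−3645, 3], [−1458, 1]] · [[1, −3], [2, −5]] = [[−3639, 10920], [−1456, 4369]].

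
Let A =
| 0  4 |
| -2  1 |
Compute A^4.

A^2 = [[-8, 4], [-2, -7]]
A^3 = [[-8, -28], [14, -15]]
A^4 = [[56, -60], [30, 41]]

[[56, -60], [30, 41]]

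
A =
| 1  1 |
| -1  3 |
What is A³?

A² = [[0, 4], [-4, 8]]
A³ = [[-4, 12], [-12, 20]]

[[-4, 12], [-12, 20]]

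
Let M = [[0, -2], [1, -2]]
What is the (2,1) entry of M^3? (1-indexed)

M^2 = [[-2, 4], [-2, 2]]
M^3 = [[4, -4], [2, 0]]

2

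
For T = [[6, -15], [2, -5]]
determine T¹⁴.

[[6, -15], [2, -5]]

T² = T (a projection; rank 1, trace 1), so T¹⁴ = T.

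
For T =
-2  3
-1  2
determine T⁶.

[[1, 0], [0, 1]]

T² = I (check: tr T = 0 and det T = -1), so T⁶ = I since 6 is even.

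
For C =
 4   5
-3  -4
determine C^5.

C² = I (check: tr C = 0 and det C = -1), so C^5 = C since 5 is odd.

[[4, 5], [-3, -4]]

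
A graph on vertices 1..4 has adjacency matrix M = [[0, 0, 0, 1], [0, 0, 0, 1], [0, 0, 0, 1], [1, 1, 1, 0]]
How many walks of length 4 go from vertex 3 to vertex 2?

3

The number of length-4 walks from vertex 3 to vertex 2 is entry (3,2) of M^4, where M is the adjacency matrix.
M^2 = [[1, 1, 1, 0], [1, 1, 1, 0], [1, 1, 1, 0], [0, 0, 0, 3]]
M^3 = [[0, 0, 0, 3], [0, 0, 0, 3], [0, 0, 0, 3], [3, 3, 3, 0]]
M^4 = [[3, 3, 3, 0], [3, 3, 3, 0], [3, 3, 3, 0], [0, 0, 0, 9]]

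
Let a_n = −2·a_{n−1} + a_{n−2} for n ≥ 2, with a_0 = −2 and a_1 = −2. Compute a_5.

With companion matrix Q = [[−2, 1], [1, 0]], [a_n, a_{n−1}]ᵀ = Q·[a_{n−1}, a_{n−2}]ᵀ, so [a_5, a_4]ᵀ = Q⁴·[a_1, a_0]ᵀ.
Q⁴ = [[29, −12], [−12, 5]], giving [a_5, a_4]ᵀ = [[−34], [14]].

−34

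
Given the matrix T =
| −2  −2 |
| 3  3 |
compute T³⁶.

[[−2, −2], [3, 3]]

T² = T (a projection; rank 1, trace 1), so T³⁶ = T.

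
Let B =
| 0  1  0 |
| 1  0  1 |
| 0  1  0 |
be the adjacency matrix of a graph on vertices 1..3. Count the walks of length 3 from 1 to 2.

2

The number of length-3 walks from vertex 1 to vertex 2 is entry (1,2) of B³, where B is the adjacency matrix.
B² = [[1, 0, 1], [0, 2, 0], [1, 0, 1]]
B³ = [[0, 2, 0], [2, 0, 2], [0, 2, 0]]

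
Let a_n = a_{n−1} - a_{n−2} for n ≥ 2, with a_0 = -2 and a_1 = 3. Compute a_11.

With companion matrix A = [[1, -1], [1, 0]], [a_n, a_{n−1}]ᵀ = A·[a_{n−1}, a_{n−2}]ᵀ, so [a_11, a_10]ᵀ = A¹⁰·[a_1, a_0]ᵀ.
A¹⁰ = [[-1, 1], [-1, 0]], giving [a_11, a_10]ᵀ = [[-5], [-3]].

-5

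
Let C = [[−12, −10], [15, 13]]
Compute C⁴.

tr C = 1 and det C = −6, so the characteristic polynomial is λ² − (1)λ + (−6) with roots −2 and 3.
Eigenvectors give P = [[−1, 2], [1, −3]] with P⁻¹ = [[−3, −2], [−1, −1]], and C = P·diag(−2, 3)·P⁻¹.
Then C⁴ = P·diag(16, 81)·P⁻¹ = [[−16, 162], [16, −243]] · [[−3, −2], [−1, −1]] = [[−114, −130], [195, 211]].

[[−114, −130], [195, 211]]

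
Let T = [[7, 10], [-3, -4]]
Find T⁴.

[[91, 150], [-45, -74]]

tr T = 3 and det T = 2, so the characteristic polynomial is λ² − (3)λ + (2) with roots 1 and 2.
Eigenvectors give P = [[5, -2], [-3, 1]] with P⁻¹ = [[-1, -2], [-3, -5]], and T = P·diag(1, 2)·P⁻¹.
Then T⁴ = P·diag(1, 16)·P⁻¹ = [[5, -32], [-3, 16]] · [[-1, -2], [-3, -5]] = [[91, 150], [-45, -74]].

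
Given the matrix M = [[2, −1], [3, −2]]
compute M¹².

M² = I (check: tr M = 0 and det M = −1), so M¹² = I since 12 is even.

[[1, 0], [0, 1]]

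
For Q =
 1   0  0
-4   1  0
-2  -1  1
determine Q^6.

Q = I + N where N = [[0, 0, 0], [-4, 0, 0], [-2, -1, 0]] is strictly lower-triangular, so N^3 = 0.
(I + N)^6 = I + 6·N + 15·N^2 = [[1, 0, 0], [-24, 1, 0], [48, -6, 1]].

[[1, 0, 0], [-24, 1, 0], [48, -6, 1]]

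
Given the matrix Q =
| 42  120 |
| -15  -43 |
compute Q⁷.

[[18648, 55560], [-6945, -20707]]

tr Q = -1 and det Q = -6, so the characteristic polynomial is λ² − (-1)λ + (-6) with roots 2 and -3.
Eigenvectors give P = [[3, -8], [-1, 3]] with P⁻¹ = [[3, 8], [1, 3]], and Q = P·diag(2, -3)·P⁻¹.
Then Q⁷ = P·diag(128, -2187)·P⁻¹ = [[384, 17496], [-128, -6561]] · [[3, 8], [1, 3]] = [[18648, 55560], [-6945, -20707]].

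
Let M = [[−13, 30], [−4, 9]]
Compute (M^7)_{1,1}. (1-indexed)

−13117

tr M = −4 and det M = 3, so the characteristic polynomial is λ² − (−4)λ + (3) with roots −3 and −1.
Eigenvectors give P = [[3, −5], [1, −2]] with P⁻¹ = [[2, −5], [1, −3]], and M = P·diag(−3, −1)·P⁻¹.
Then M^7 = P·diag(−2187, −1)·P⁻¹ = [[−6561, 5], [−2187, 2]] · [[2, −5], [1, −3]] = [[−13117, 32790], [−4372, 10929]].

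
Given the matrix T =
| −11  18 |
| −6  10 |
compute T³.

[[−35, 54], [−18, 28]]

tr T = −1 and det T = −2, so the characteristic polynomial is λ² − (−1)λ + (−2) with roots −2 and 1.
Eigenvectors give P = [[2, −3], [1, −2]] with P⁻¹ = [[2, −3], [1, −2]], and T = P·diag(−2, 1)·P⁻¹.
Then T³ = P·diag(−8, 1)·P⁻¹ = [[−16, −3], [−8, −2]] · [[2, −3], [1, −2]] = [[−35, 54], [−18, 28]].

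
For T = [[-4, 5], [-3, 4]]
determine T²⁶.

[[1, 0], [0, 1]]

T² = I (check: tr T = 0 and det T = -1), so T²⁶ = I since 26 is even.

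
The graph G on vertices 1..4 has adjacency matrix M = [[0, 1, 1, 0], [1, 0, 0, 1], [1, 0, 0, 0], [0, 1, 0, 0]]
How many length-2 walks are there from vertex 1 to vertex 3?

0

The number of length-2 walks from vertex 1 to vertex 3 is entry (1,3) of M², where M is the adjacency matrix.
M² = [[2, 0, 0, 1], [0, 2, 1, 0], [0, 1, 1, 0], [1, 0, 0, 1]]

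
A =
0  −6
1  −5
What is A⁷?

tr A = −5 and det A = 6, so the characteristic polynomial is λ² − (−5)λ + (6) with roots −2 and −3.
Eigenvectors give P = [[−3, −2], [−1, −1]] with P⁻¹ = [[−1, 2], [1, −3]], and A = P·diag(−2, −3)·P⁻¹.
Then A⁷ = P·diag(−128, −2187)·P⁻¹ = [[384, 4374], [128, 2187]] · [[−1, 2], [1, −3]] = [[3990, −12354], [2059, −6305]].

[[3990, −12354], [2059, −6305]]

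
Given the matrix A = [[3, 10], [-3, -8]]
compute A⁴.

tr A = -5 and det A = 6, so the characteristic polynomial is λ² − (-5)λ + (6) with roots -3 and -2.
Eigenvectors give P = [[-5, -2], [3, 1]] with P⁻¹ = [[1, 2], [-3, -5]], and A = P·diag(-3, -2)·P⁻¹.
Then A⁴ = P·diag(81, 16)·P⁻¹ = [[-405, -32], [243, 16]] · [[1, 2], [-3, -5]] = [[-309, -650], [195, 406]].

[[-309, -650], [195, 406]]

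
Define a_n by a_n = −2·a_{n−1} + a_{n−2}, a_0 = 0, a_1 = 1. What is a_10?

With companion matrix Q = [[−2, 1], [1, 0]], [a_n, a_{n−1}]ᵀ = Q·[a_{n−1}, a_{n−2}]ᵀ, so [a_10, a_9]ᵀ = Q^9·[a_1, a_0]ᵀ.
Q^9 = [[−2378, 985], [985, −408]], giving [a_10, a_9]ᵀ = [[−2378], [985]].

−2378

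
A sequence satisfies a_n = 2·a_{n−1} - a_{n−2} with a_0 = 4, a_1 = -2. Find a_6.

With companion matrix B = [[2, -1], [1, 0]], [a_n, a_{n−1}]ᵀ = B·[a_{n−1}, a_{n−2}]ᵀ, so [a_6, a_5]ᵀ = B^5·[a_1, a_0]ᵀ.
B^5 = [[6, -5], [5, -4]], giving [a_6, a_5]ᵀ = [[-32], [-26]].

-32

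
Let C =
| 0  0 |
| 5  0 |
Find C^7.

[[0, 0], [0, 0]]

C is strictly triangular, hence nilpotent: C^2 = 0, so C^7 = 0.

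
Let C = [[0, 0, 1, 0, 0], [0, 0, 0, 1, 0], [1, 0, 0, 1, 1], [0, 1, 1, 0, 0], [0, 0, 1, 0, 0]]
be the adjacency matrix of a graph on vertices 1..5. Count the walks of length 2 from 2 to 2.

The number of length-2 walks from vertex 2 to vertex 2 is entry (2,2) of C², where C is the adjacency matrix.
C² = [[1, 0, 0, 1, 1], [0, 1, 1, 0, 0], [0, 1, 3, 0, 0], [1, 0, 0, 2, 1], [1, 0, 0, 1, 1]]

1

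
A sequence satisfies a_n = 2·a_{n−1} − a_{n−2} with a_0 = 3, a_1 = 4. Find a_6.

9

With companion matrix T = [[2, −1], [1, 0]], [a_n, a_{n−1}]ᵀ = T·[a_{n−1}, a_{n−2}]ᵀ, so [a_6, a_5]ᵀ = T⁵·[a_1, a_0]ᵀ.
T⁵ = [[6, −5], [5, −4]], giving [a_6, a_5]ᵀ = [[9], [8]].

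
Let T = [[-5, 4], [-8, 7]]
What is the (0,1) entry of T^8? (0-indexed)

tr T = 2 and det T = -3, so the characteristic polynomial is λ² − (2)λ + (-3) with roots 3 and -1.
Eigenvectors give P = [[1, 1], [2, 1]] with P⁻¹ = [[-1, 1], [2, -1]], and T = P·diag(3, -1)·P⁻¹.
Then T^8 = P·diag(6561, 1)·P⁻¹ = [[6561, 1], [13122, 1]] · [[-1, 1], [2, -1]] = [[-6559, 6560], [-13120, 13121]].

6560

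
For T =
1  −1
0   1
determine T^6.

T = I + N where N = [[0, −1], [0, 0]] is strictly upper-triangular, so N^2 = 0.
(I + N)^6 = I + 6·N = [[1, −6], [0, 1]].

[[1, −6], [0, 1]]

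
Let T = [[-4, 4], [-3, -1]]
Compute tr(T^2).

-7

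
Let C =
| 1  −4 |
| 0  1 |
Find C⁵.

C = I + N where N = [[0, −4], [0, 0]] is strictly upper-triangular, so N² = 0.
(I + N)⁵ = I + 5·N = [[1, −20], [0, 1]].

[[1, −20], [0, 1]]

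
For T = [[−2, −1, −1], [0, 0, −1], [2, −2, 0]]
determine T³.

T² = [[2, 4, 3], [−2, 2, 0], [−4, −2, 0]]
T³ = [[2, −8, −6], [4, 2, 0], [8, 4, 6]]

[[2, −8, −6], [4, 2, 0], [8, 4, 6]]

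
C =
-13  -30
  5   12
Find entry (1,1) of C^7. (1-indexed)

-6817

tr C = -1 and det C = -6, so the characteristic polynomial is λ² − (-1)λ + (-6) with roots 2 and -3.
Eigenvectors give P = [[-2, 3], [1, -1]] with P⁻¹ = [[1, 3], [1, 2]], and C = P·diag(2, -3)·P⁻¹.
Then C^7 = P·diag(128, -2187)·P⁻¹ = [[-256, -6561], [128, 2187]] · [[1, 3], [1, 2]] = [[-6817, -13890], [2315, 4758]].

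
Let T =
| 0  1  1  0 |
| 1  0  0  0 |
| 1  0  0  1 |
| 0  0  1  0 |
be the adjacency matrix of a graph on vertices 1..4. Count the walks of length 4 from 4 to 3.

The number of length-4 walks from vertex 4 to vertex 3 is entry (4,3) of T⁴, where T is the adjacency matrix.
T² = [[2, 0, 0, 1], [0, 1, 1, 0], [0, 1, 2, 0], [1, 0, 0, 1]]
T³ = [[0, 2, 3, 0], [2, 0, 0, 1], [3, 0, 0, 2], [0, 1, 2, 0]]
T⁴ = [[5, 0, 0, 3], [0, 2, 3, 0], [0, 3, 5, 0], [3, 0, 0, 2]]

0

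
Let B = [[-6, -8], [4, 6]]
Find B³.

[[-24, -32], [16, 24]]

tr B = 0 and det B = -4, so the characteristic polynomial is λ² − (0)λ + (-4) with roots 2 and -2.
Eigenvectors give P = [[1, -2], [-1, 1]] with P⁻¹ = [[-1, -2], [-1, -1]], and B = P·diag(2, -2)·P⁻¹.
Then B³ = P·diag(8, -8)·P⁻¹ = [[8, 16], [-8, -8]] · [[-1, -2], [-1, -1]] = [[-24, -32], [16, 24]].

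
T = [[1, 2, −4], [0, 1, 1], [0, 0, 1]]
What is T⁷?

T = I + N where N = [[0, 2, −4], [0, 0, 1], [0, 0, 0]] is strictly upper-triangular, so N³ = 0.
(I + N)⁷ = I + 7·N + 21·N² = [[1, 14, 14], [0, 1, 7], [0, 0, 1]].

[[1, 14, 14], [0, 1, 7], [0, 0, 1]]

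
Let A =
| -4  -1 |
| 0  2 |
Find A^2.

[[16, 2], [0, 4]]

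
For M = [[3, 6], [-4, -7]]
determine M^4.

[[-159, -240], [160, 241]]

tr M = -4 and det M = 3, so the characteristic polynomial is λ² − (-4)λ + (3) with roots -3 and -1.
Eigenvectors give P = [[-1, 3], [1, -2]] with P⁻¹ = [[2, 3], [1, 1]], and M = P·diag(-3, -1)·P⁻¹.
Then M^4 = P·diag(81, 1)·P⁻¹ = [[-81, 3], [81, -2]] · [[2, 3], [1, 1]] = [[-159, -240], [160, 241]].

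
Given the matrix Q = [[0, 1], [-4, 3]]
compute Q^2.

[[-4, 3], [-12, 5]]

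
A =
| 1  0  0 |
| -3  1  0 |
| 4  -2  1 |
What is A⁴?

[[1, 0, 0], [-12, 1, 0], [52, -8, 1]]

A = I + N where N = [[0, 0, 0], [-3, 0, 0], [4, -2, 0]] is strictly lower-triangular, so N³ = 0.
(I + N)⁴ = I + 4·N + 6·N² = [[1, 0, 0], [-12, 1, 0], [52, -8, 1]].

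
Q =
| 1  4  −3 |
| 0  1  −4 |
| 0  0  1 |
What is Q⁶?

Q = I + N where N = [[0, 4, −3], [0, 0, −4], [0, 0, 0]] is strictly upper-triangular, so N³ = 0.
(I + N)⁶ = I + 6·N + 15·N² = [[1, 24, −258], [0, 1, −24], [0, 0, 1]].

[[1, 24, −258], [0, 1, −24], [0, 0, 1]]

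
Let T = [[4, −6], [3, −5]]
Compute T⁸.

tr T = −1 and det T = −2, so the characteristic polynomial is λ² − (−1)λ + (−2) with roots 1 and −2.
Eigenvectors give P = [[−2, −1], [−1, −1]] with P⁻¹ = [[−1, 1], [1, −2]], and T = P·diag(1, −2)·P⁻¹.
Then T⁸ = P·diag(1, 256)·P⁻¹ = [[−2, −256], [−1, −256]] · [[−1, 1], [1, −2]] = [[−254, 510], [−255, 511]].

[[−254, 510], [−255, 511]]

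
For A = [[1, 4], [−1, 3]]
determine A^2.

[[−3, 16], [−4, 5]]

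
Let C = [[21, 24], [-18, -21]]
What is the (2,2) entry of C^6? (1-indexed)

729

tr C = 0 and det C = -9, so the characteristic polynomial is λ² − (0)λ + (-9) with roots -3 and 3.
Eigenvectors give P = [[-1, 4], [1, -3]] with P⁻¹ = [[3, 4], [1, 1]], and C = P·diag(-3, 3)·P⁻¹.
Then C^6 = P·diag(729, 729)·P⁻¹ = [[-729, 2916], [729, -2187]] · [[3, 4], [1, 1]] = [[729, 0], [0, 729]].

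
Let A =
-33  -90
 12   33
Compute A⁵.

[[-2673, -7290], [972, 2673]]

tr A = 0 and det A = -9, so the characteristic polynomial is λ² − (0)λ + (-9) with roots 3 and -3.
Eigenvectors give P = [[-5, -3], [2, 1]] with P⁻¹ = [[1, 3], [-2, -5]], and A = P·diag(3, -3)·P⁻¹.
Then A⁵ = P·diag(243, -243)·P⁻¹ = [[-1215, 729], [486, -243]] · [[1, 3], [-2, -5]] = [[-2673, -7290], [972, 2673]].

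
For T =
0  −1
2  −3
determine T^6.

[[−62, 63], [−126, 127]]

tr T = −3 and det T = 2, so the characteristic polynomial is λ² − (−3)λ + (2) with roots −1 and −2.
Eigenvectors give P = [[1, −1], [1, −2]] with P⁻¹ = [[2, −1], [1, −1]], and T = P·diag(−1, −2)·P⁻¹.
Then T^6 = P·diag(1, 64)·P⁻¹ = [[1, −64], [1, −128]] · [[2, −1], [1, −1]] = [[−62, 63], [−126, 127]].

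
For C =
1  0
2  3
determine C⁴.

[[1, 0], [80, 81]]

tr C = 4 and det C = 3, so the characteristic polynomial is λ² − (4)λ + (3) with roots 1 and 3.
Eigenvectors give P = [[1, 0], [−1, 1]] with P⁻¹ = [[1, 0], [1, 1]], and C = P·diag(1, 3)·P⁻¹.
Then C⁴ = P·diag(1, 81)·P⁻¹ = [[1, 0], [−1, 81]] · [[1, 0], [1, 1]] = [[1, 0], [80, 81]].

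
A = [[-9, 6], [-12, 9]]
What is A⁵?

tr A = 0 and det A = -9, so the characteristic polynomial is λ² − (0)λ + (-9) with roots 3 and -3.
Eigenvectors give P = [[-1, 1], [-2, 1]] with P⁻¹ = [[1, -1], [2, -1]], and A = P·diag(3, -3)·P⁻¹.
Then A⁵ = P·diag(243, -243)·P⁻¹ = [[-243, -243], [-486, -243]] · [[1, -1], [2, -1]] = [[-729, 486], [-972, 729]].

[[-729, 486], [-972, 729]]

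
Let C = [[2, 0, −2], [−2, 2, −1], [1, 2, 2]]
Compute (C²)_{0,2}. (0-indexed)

−8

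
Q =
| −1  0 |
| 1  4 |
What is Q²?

[[1, 0], [3, 16]]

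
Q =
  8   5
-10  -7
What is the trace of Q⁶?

tr Q = 1 and det Q = -6, so the characteristic polynomial is λ² − (1)λ + (-6) with roots 3 and -2.
Eigenvectors give P = [[-1, -1], [1, 2]] with P⁻¹ = [[-2, -1], [1, 1]], and Q = P·diag(3, -2)·P⁻¹.
Then Q⁶ = P·diag(729, 64)·P⁻¹ = [[-729, -64], [729, 128]] · [[-2, -1], [1, 1]] = [[1394, 665], [-1330, -601]].

793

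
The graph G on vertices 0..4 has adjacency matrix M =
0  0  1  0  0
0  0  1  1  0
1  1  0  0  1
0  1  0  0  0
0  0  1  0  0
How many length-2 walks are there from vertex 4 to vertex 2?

The number of length-2 walks from vertex 4 to vertex 2 is entry (4,2) of M^2, where M is the adjacency matrix.
M^2 = [[1, 1, 0, 0, 1], [1, 2, 0, 0, 1], [0, 0, 3, 1, 0], [0, 0, 1, 1, 0], [1, 1, 0, 0, 1]]

0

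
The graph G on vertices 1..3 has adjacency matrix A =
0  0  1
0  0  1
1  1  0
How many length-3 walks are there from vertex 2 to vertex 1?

0

The number of length-3 walks from vertex 2 to vertex 1 is entry (2,1) of A³, where A is the adjacency matrix.
A² = [[1, 1, 0], [1, 1, 0], [0, 0, 2]]
A³ = [[0, 0, 2], [0, 0, 2], [2, 2, 0]]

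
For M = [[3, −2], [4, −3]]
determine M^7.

[[3, −2], [4, −3]]

M² = I (check: tr M = 0 and det M = −1), so M^7 = M since 7 is odd.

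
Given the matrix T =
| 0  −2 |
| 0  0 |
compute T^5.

T is strictly triangular, hence nilpotent: T^2 = 0, so T^5 = 0.

[[0, 0], [0, 0]]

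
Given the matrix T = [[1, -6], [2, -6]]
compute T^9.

tr T = -5 and det T = 6, so the characteristic polynomial is λ² − (-5)λ + (6) with roots -3 and -2.
Eigenvectors give P = [[-3, 2], [-2, 1]] with P⁻¹ = [[1, -2], [2, -3]], and T = P·diag(-3, -2)·P⁻¹.
Then T^9 = P·diag(-19683, -512)·P⁻¹ = [[59049, -1024], [39366, -512]] · [[1, -2], [2, -3]] = [[57001, -115026], [38342, -77196]].

[[57001, -115026], [38342, -77196]]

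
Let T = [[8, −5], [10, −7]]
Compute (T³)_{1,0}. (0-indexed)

tr T = 1 and det T = −6, so the characteristic polynomial is λ² − (1)λ + (−6) with roots 3 and −2.
Eigenvectors give P = [[1, −1], [1, −2]] with P⁻¹ = [[2, −1], [1, −1]], and T = P·diag(3, −2)·P⁻¹.
Then T³ = P·diag(27, −8)·P⁻¹ = [[27, 8], [27, 16]] · [[2, −1], [1, −1]] = [[62, −35], [70, −43]].

70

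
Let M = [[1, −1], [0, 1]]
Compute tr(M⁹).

M = I + N where N = [[0, −1], [0, 0]] is strictly upper-triangular, so N² = 0.
(I + N)⁹ = I + 9·N = [[1, −9], [0, 1]].

2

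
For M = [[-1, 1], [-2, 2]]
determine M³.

[[-1, 1], [-2, 2]]

M² = M (a projection; rank 1, trace 1), so M³ = M.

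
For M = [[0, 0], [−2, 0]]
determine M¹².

[[0, 0], [0, 0]]

M is strictly triangular, hence nilpotent: M² = 0, so M¹² = 0.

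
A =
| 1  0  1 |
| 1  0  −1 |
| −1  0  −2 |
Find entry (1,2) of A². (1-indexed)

0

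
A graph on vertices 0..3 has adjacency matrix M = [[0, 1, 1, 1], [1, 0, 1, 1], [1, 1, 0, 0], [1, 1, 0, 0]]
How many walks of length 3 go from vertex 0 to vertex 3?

5

The number of length-3 walks from vertex 0 to vertex 3 is entry (0,3) of M³, where M is the adjacency matrix.
M² = [[3, 2, 1, 1], [2, 3, 1, 1], [1, 1, 2, 2], [1, 1, 2, 2]]
M³ = [[4, 5, 5, 5], [5, 4, 5, 5], [5, 5, 2, 2], [5, 5, 2, 2]]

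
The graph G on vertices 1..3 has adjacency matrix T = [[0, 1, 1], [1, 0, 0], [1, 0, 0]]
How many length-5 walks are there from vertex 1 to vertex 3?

The number of length-5 walks from vertex 1 to vertex 3 is entry (1,3) of T⁵, where T is the adjacency matrix.
T² = [[2, 0, 0], [0, 1, 1], [0, 1, 1]]
T³ = [[0, 2, 2], [2, 0, 0], [2, 0, 0]]
T⁴ = [[4, 0, 0], [0, 2, 2], [0, 2, 2]]
T⁵ = [[0, 4, 4], [4, 0, 0], [4, 0, 0]]

4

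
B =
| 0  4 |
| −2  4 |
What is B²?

[[−8, 16], [−8, 8]]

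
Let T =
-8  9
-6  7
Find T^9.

tr T = -1 and det T = -2, so the characteristic polynomial is λ² − (-1)λ + (-2) with roots -2 and 1.
Eigenvectors give P = [[3, 1], [2, 1]] with P⁻¹ = [[1, -1], [-2, 3]], and T = P·diag(-2, 1)·P⁻¹.
Then T^9 = P·diag(-512, 1)·P⁻¹ = [[-1536, 1], [-1024, 1]] · [[1, -1], [-2, 3]] = [[-1538, 1539], [-1026, 1027]].

[[-1538, 1539], [-1026, 1027]]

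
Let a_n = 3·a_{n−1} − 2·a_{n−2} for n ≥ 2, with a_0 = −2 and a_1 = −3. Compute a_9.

−513

With companion matrix C = [[3, −2], [1, 0]], [a_n, a_{n−1}]ᵀ = C·[a_{n−1}, a_{n−2}]ᵀ, so [a_9, a_8]ᵀ = C^8·[a_1, a_0]ᵀ.
C^8 = [[511, −510], [255, −254]], giving [a_9, a_8]ᵀ = [[−513], [−257]].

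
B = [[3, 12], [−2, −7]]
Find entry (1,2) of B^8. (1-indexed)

tr B = −4 and det B = 3, so the characteristic polynomial is λ² − (−4)λ + (3) with roots −3 and −1.
Eigenvectors give P = [[2, −3], [−1, 1]] with P⁻¹ = [[−1, −3], [−1, −2]], and B = P·diag(−3, −1)·P⁻¹.
Then B^8 = P·diag(6561, 1)·P⁻¹ = [[13122, −3], [−6561, 1]] · [[−1, −3], [−1, −2]] = [[−13119, −39360], [6560, 19681]].

−39360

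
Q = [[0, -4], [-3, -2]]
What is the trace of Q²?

28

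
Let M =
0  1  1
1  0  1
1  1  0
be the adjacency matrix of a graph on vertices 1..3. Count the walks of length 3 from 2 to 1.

The number of length-3 walks from vertex 2 to vertex 1 is entry (2,1) of M³, where M is the adjacency matrix.
M² = [[2, 1, 1], [1, 2, 1], [1, 1, 2]]
M³ = [[2, 3, 3], [3, 2, 3], [3, 3, 2]]

3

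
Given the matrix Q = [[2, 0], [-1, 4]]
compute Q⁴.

[[16, 0], [-120, 256]]

Q² = [[4, 0], [-6, 16]]
Q³ = [[8, 0], [-28, 64]]
Q⁴ = [[16, 0], [-120, 256]]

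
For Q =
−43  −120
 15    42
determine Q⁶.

[[6049, 15960], [−1995, −5256]]

tr Q = −1 and det Q = −6, so the characteristic polynomial is λ² − (−1)λ + (−6) with roots 2 and −3.
Eigenvectors give P = [[−8, −3], [3, 1]] with P⁻¹ = [[1, 3], [−3, −8]], and Q = P·diag(2, −3)·P⁻¹.
Then Q⁶ = P·diag(64, 729)·P⁻¹ = [[−512, −2187], [192, 729]] · [[1, 3], [−3, −8]] = [[6049, 15960], [−1995, −5256]].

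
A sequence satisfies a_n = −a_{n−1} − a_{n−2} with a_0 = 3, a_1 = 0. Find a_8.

−3

With companion matrix T = [[−1, −1], [1, 0]], [a_n, a_{n−1}]ᵀ = T·[a_{n−1}, a_{n−2}]ᵀ, so [a_8, a_7]ᵀ = T⁷·[a_1, a_0]ᵀ.
T⁷ = [[−1, −1], [1, 0]], giving [a_8, a_7]ᵀ = [[−3], [0]].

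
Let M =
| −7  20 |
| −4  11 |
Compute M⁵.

[[−967, 2420], [−484, 1211]]

tr M = 4 and det M = 3, so the characteristic polynomial is λ² − (4)λ + (3) with roots 3 and 1.
Eigenvectors give P = [[−2, 5], [−1, 2]] with P⁻¹ = [[2, −5], [1, −2]], and M = P·diag(3, 1)·P⁻¹.
Then M⁵ = P·diag(243, 1)·P⁻¹ = [[−486, 5], [−243, 2]] · [[2, −5], [1, −2]] = [[−967, 2420], [−484, 1211]].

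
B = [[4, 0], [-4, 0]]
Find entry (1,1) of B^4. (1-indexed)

B^2 = [[16, 0], [-16, 0]]
B^3 = [[64, 0], [-64, 0]]
B^4 = [[256, 0], [-256, 0]]

256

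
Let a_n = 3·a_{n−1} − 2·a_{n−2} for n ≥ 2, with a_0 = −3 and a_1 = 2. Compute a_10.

With companion matrix A = [[3, −2], [1, 0]], [a_n, a_{n−1}]ᵀ = A·[a_{n−1}, a_{n−2}]ᵀ, so [a_10, a_9]ᵀ = A⁹·[a_1, a_0]ᵀ.
A⁹ = [[1023, −1022], [511, −510]], giving [a_10, a_9]ᵀ = [[5112], [2552]].

5112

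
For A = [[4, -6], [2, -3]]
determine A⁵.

[[4, -6], [2, -3]]

A² = A (a projection; rank 1, trace 1), so A⁵ = A.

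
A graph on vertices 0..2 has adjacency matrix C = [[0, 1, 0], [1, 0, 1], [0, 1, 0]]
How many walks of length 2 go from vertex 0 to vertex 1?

0

The number of length-2 walks from vertex 0 to vertex 1 is entry (0,1) of C², where C is the adjacency matrix.
C² = [[1, 0, 1], [0, 2, 0], [1, 0, 1]]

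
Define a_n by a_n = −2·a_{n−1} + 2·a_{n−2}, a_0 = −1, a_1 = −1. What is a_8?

With companion matrix M = [[−2, 2], [1, 0]], [a_n, a_{n−1}]ᵀ = M·[a_{n−1}, a_{n−2}]ᵀ, so [a_8, a_7]ᵀ = M⁷·[a_1, a_0]ᵀ.
M⁷ = [[−896, 656], [328, −240]], giving [a_8, a_7]ᵀ = [[240], [−88]].

240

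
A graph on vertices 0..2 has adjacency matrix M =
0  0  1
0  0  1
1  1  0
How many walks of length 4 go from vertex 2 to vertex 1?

0

The number of length-4 walks from vertex 2 to vertex 1 is entry (2,1) of M^4, where M is the adjacency matrix.
M^2 = [[1, 1, 0], [1, 1, 0], [0, 0, 2]]
M^3 = [[0, 0, 2], [0, 0, 2], [2, 2, 0]]
M^4 = [[2, 2, 0], [2, 2, 0], [0, 0, 4]]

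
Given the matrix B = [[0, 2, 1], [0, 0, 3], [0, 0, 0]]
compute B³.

B is strictly triangular, hence nilpotent: B³ = 0, so B³ = 0.

[[0, 0, 0], [0, 0, 0], [0, 0, 0]]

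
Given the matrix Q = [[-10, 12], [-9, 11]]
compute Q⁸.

[[-764, 1020], [-765, 1021]]

tr Q = 1 and det Q = -2, so the characteristic polynomial is λ² − (1)λ + (-2) with roots 2 and -1.
Eigenvectors give P = [[1, 4], [1, 3]] with P⁻¹ = [[-3, 4], [1, -1]], and Q = P·diag(2, -1)·P⁻¹.
Then Q⁸ = P·diag(256, 1)·P⁻¹ = [[256, 4], [256, 3]] · [[-3, 4], [1, -1]] = [[-764, 1020], [-765, 1021]].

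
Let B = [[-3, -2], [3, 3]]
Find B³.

B² = [[3, 0], [0, 3]]
B³ = [[-9, -6], [9, 9]]

[[-9, -6], [9, 9]]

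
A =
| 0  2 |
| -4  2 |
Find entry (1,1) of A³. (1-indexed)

-16

A² = [[-8, 4], [-8, -4]]
A³ = [[-16, -8], [16, -24]]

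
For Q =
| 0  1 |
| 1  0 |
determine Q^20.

[[1, 0], [0, 1]]

Q² = I (check: tr Q = 0 and det Q = -1), so Q^20 = I since 20 is even.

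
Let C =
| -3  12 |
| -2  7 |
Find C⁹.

tr C = 4 and det C = 3, so the characteristic polynomial is λ² − (4)λ + (3) with roots 1 and 3.
Eigenvectors give P = [[3, -2], [1, -1]] with P⁻¹ = [[1, -2], [1, -3]], and C = P·diag(1, 3)·P⁻¹.
Then C⁹ = P·diag(1, 19683)·P⁻¹ = [[3, -39366], [1, -19683]] · [[1, -2], [1, -3]] = [[-39363, 118092], [-19682, 59047]].

[[-39363, 118092], [-19682, 59047]]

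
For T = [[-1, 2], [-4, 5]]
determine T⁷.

tr T = 4 and det T = 3, so the characteristic polynomial is λ² − (4)λ + (3) with roots 3 and 1.
Eigenvectors give P = [[-1, -1], [-2, -1]] with P⁻¹ = [[1, -1], [-2, 1]], and T = P·diag(3, 1)·P⁻¹.
Then T⁷ = P·diag(2187, 1)·P⁻¹ = [[-2187, -1], [-4374, -1]] · [[1, -1], [-2, 1]] = [[-2185, 2186], [-4372, 4373]].

[[-2185, 2186], [-4372, 4373]]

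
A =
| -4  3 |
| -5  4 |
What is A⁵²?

[[1, 0], [0, 1]]

A² = I (check: tr A = 0 and det A = -1), so A⁵² = I since 52 is even.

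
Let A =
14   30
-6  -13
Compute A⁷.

[[644, 1290], [-258, -517]]

tr A = 1 and det A = -2, so the characteristic polynomial is λ² − (1)λ + (-2) with roots 2 and -1.
Eigenvectors give P = [[5, -2], [-2, 1]] with P⁻¹ = [[1, 2], [2, 5]], and A = P·diag(2, -1)·P⁻¹.
Then A⁷ = P·diag(128, -1)·P⁻¹ = [[640, 2], [-256, -1]] · [[1, 2], [2, 5]] = [[644, 1290], [-258, -517]].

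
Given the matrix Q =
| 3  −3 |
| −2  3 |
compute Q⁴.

[[441, −540], [−360, 441]]

Q² = [[15, −18], [−12, 15]]
Q³ = [[81, −99], [−66, 81]]
Q⁴ = [[441, −540], [−360, 441]]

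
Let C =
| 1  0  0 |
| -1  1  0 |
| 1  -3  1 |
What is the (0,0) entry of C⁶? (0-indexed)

1

C = I + N where N = [[0, 0, 0], [-1, 0, 0], [1, -3, 0]] is strictly lower-triangular, so N³ = 0.
(I + N)⁶ = I + 6·N + 15·N² = [[1, 0, 0], [-6, 1, 0], [51, -18, 1]].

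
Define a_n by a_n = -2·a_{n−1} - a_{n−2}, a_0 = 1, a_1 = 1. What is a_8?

With companion matrix A = [[-2, -1], [1, 0]], [a_n, a_{n−1}]ᵀ = A·[a_{n−1}, a_{n−2}]ᵀ, so [a_8, a_7]ᵀ = A⁷·[a_1, a_0]ᵀ.
A⁷ = [[-8, -7], [7, 6]], giving [a_8, a_7]ᵀ = [[-15], [13]].

-15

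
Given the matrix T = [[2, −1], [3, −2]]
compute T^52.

T² = I (check: tr T = 0 and det T = −1), so T^52 = I since 52 is even.

[[1, 0], [0, 1]]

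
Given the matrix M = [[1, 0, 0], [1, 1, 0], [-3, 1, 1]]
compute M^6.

M = I + N where N = [[0, 0, 0], [1, 0, 0], [-3, 1, 0]] is strictly lower-triangular, so N^3 = 0.
(I + N)^6 = I + 6·N + 15·N^2 = [[1, 0, 0], [6, 1, 0], [-3, 6, 1]].

[[1, 0, 0], [6, 1, 0], [-3, 6, 1]]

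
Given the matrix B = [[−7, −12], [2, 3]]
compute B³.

[[−79, −156], [26, 51]]

tr B = −4 and det B = 3, so the characteristic polynomial is λ² − (−4)λ + (3) with roots −3 and −1.
Eigenvectors give P = [[−3, −2], [1, 1]] with P⁻¹ = [[−1, −2], [1, 3]], and B = P·diag(−3, −1)·P⁻¹.
Then B³ = P·diag(−27, −1)·P⁻¹ = [[81, 2], [−27, −1]] · [[−1, −2], [1, 3]] = [[−79, −156], [26, 51]].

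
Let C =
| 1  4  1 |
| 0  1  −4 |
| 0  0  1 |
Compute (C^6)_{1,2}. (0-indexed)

C = I + N where N = [[0, 4, 1], [0, 0, −4], [0, 0, 0]] is strictly upper-triangular, so N^3 = 0.
(I + N)^6 = I + 6·N + 15·N^2 = [[1, 24, −234], [0, 1, −24], [0, 0, 1]].

−24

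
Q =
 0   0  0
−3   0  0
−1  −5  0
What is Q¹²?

Q is strictly triangular, hence nilpotent: Q³ = 0, so Q¹² = 0.

[[0, 0, 0], [0, 0, 0], [0, 0, 0]]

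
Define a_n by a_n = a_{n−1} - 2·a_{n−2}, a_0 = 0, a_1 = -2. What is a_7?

-14

With companion matrix B = [[1, -2], [1, 0]], [a_n, a_{n−1}]ᵀ = B·[a_{n−1}, a_{n−2}]ᵀ, so [a_7, a_6]ᵀ = B^6·[a_1, a_0]ᵀ.
B^6 = [[7, -10], [5, 2]], giving [a_7, a_6]ᵀ = [[-14], [-10]].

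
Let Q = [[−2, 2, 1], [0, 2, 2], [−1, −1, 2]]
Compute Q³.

Q² = [[3, −1, 4], [−2, 2, 8], [0, −6, 1]]
Q³ = [[−10, 0, 9], [−4, −8, 18], [−1, −13, −10]]

[[−10, 0, 9], [−4, −8, 18], [−1, −13, −10]]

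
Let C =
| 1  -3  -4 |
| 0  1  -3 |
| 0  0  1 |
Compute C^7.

[[1, -21, 161], [0, 1, -21], [0, 0, 1]]

C = I + N where N = [[0, -3, -4], [0, 0, -3], [0, 0, 0]] is strictly upper-triangular, so N^3 = 0.
(I + N)^7 = I + 7·N + 21·N^2 = [[1, -21, 161], [0, 1, -21], [0, 0, 1]].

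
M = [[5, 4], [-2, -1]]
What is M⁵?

[[485, 484], [-242, -241]]

tr M = 4 and det M = 3, so the characteristic polynomial is λ² − (4)λ + (3) with roots 3 and 1.
Eigenvectors give P = [[2, -1], [-1, 1]] with P⁻¹ = [[1, 1], [1, 2]], and M = P·diag(3, 1)·P⁻¹.
Then M⁵ = P·diag(243, 1)·P⁻¹ = [[486, -1], [-243, 1]] · [[1, 1], [1, 2]] = [[485, 484], [-242, -241]].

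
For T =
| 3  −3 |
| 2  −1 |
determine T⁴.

T² = [[3, −6], [4, −5]]
T³ = [[−3, −3], [2, −7]]
T⁴ = [[−15, 12], [−8, 1]]

[[−15, 12], [−8, 1]]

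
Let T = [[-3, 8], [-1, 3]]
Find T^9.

T² = I (check: tr T = 0 and det T = -1), so T^9 = T since 9 is odd.

[[-3, 8], [-1, 3]]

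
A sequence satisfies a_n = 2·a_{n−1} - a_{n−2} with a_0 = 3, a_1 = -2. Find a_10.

-47

With companion matrix Q = [[2, -1], [1, 0]], [a_n, a_{n−1}]ᵀ = Q·[a_{n−1}, a_{n−2}]ᵀ, so [a_10, a_9]ᵀ = Q⁹·[a_1, a_0]ᵀ.
Q⁹ = [[10, -9], [9, -8]], giving [a_10, a_9]ᵀ = [[-47], [-42]].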